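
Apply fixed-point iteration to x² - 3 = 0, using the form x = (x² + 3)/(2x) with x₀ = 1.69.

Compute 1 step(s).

Equation: x² - 3 = 0
Fixed-point form: x = (x² + 3)/(2x)
x₀ = 1.69

x_1 = g(1.690000) = 1.732574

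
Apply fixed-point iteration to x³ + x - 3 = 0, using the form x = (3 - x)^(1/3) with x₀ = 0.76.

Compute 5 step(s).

Equation: x³ + x - 3 = 0
Fixed-point form: x = (3 - x)^(1/3)
x₀ = 0.76

x_1 = g(0.760000) = 1.308427
x_2 = g(1.308427) = 1.191508
x_3 = g(1.191508) = 1.218350
x_4 = g(1.218350) = 1.212293
x_5 = g(1.212293) = 1.213665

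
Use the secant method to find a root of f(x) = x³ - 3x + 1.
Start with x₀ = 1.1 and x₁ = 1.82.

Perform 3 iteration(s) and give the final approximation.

f(x) = x³ - 3x + 1
x₀ = 1.1, x₁ = 1.82

Secant formula: x_{n+1} = x_n - f(x_n)(x_n - x_{n-1})/(f(x_n) - f(x_{n-1}))

Iteration 1:
  f(1.100000) = -0.969000
  f(1.820000) = 1.568568
  x_2 = 1.820000 - 1.568568×(1.820000 - 1.100000)/(1.568568 - (-0.969000))
       = 1.374940
Iteration 2:
  f(1.820000) = 1.568568
  f(1.374940) = -0.525550
  x_3 = 1.374940 - (-0.525550)×(1.374940 - 1.820000)/(-0.525550 - 1.568568)
       = 1.486635
Iteration 3:
  f(1.374940) = -0.525550
  f(1.486635) = -0.174318
  x_4 = 1.486635 - (-0.174318)×(1.486635 - 1.374940)/(-0.174318 - (-0.525550))
       = 1.542069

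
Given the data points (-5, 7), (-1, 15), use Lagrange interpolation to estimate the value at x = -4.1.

Lagrange interpolation formula:
P(x) = Σ yᵢ × Lᵢ(x)
where Lᵢ(x) = Π_{j≠i} (x - xⱼ)/(xᵢ - xⱼ)

L_0(-4.1) = (-4.1 - (-1))/(-5 - (-1)) = 0.775000
L_1(-4.1) = (-4.1 - (-5))/(-1 - (-5)) = 0.225000

P(-4.1) = 7×L_0(-4.1) + 15×L_1(-4.1)
P(-4.1) = 8.800000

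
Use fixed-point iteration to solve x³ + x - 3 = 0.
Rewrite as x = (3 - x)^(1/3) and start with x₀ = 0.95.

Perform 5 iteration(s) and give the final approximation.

Equation: x³ + x - 3 = 0
Fixed-point form: x = (3 - x)^(1/3)
x₀ = 0.95

x_1 = g(0.950000) = 1.270334
x_2 = g(1.270334) = 1.200386
x_3 = g(1.200386) = 1.216354
x_4 = g(1.216354) = 1.212745
x_5 = g(1.212745) = 1.213563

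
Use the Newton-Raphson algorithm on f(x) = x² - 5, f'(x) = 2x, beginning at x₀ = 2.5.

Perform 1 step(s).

f(x) = x² - 5
f'(x) = 2x
x₀ = 2.5

Newton-Raphson formula: x_{n+1} = x_n - f(x_n)/f'(x_n)

Iteration 1:
  f(2.500000) = 1.250000
  f'(2.500000) = 5.000000
  x_1 = 2.500000 - 1.250000/5.000000 = 2.250000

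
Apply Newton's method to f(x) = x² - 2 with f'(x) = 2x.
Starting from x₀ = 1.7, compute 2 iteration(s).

f(x) = x² - 2
f'(x) = 2x
x₀ = 1.7

Newton-Raphson formula: x_{n+1} = x_n - f(x_n)/f'(x_n)

Iteration 1:
  f(1.700000) = 0.890000
  f'(1.700000) = 3.400000
  x_1 = 1.700000 - 0.890000/3.400000 = 1.438235
Iteration 2:
  f(1.438235) = 0.068521
  f'(1.438235) = 2.876471
  x_2 = 1.438235 - 0.068521/2.876471 = 1.414414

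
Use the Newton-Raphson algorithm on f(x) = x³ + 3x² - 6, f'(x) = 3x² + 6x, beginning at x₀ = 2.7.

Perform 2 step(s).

f(x) = x³ + 3x² - 6
f'(x) = 3x² + 6x
x₀ = 2.7

Newton-Raphson formula: x_{n+1} = x_n - f(x_n)/f'(x_n)

Iteration 1:
  f(2.700000) = 35.553000
  f'(2.700000) = 38.070000
  x_1 = 2.700000 - 35.553000/38.070000 = 1.766115
Iteration 2:
  f(1.766115) = 8.866287
  f'(1.766115) = 19.954177
  x_2 = 1.766115 - 8.866287/19.954177 = 1.321783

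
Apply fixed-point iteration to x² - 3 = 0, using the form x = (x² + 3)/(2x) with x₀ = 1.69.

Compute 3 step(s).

Equation: x² - 3 = 0
Fixed-point form: x = (x² + 3)/(2x)
x₀ = 1.69

x_1 = g(1.690000) = 1.732574
x_2 = g(1.732574) = 1.732051
x_3 = g(1.732051) = 1.732051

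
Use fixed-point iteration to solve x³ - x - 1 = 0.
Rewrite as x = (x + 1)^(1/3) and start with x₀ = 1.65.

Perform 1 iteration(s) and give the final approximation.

Equation: x³ - x - 1 = 0
Fixed-point form: x = (x + 1)^(1/3)
x₀ = 1.65

x_1 = g(1.650000) = 1.383828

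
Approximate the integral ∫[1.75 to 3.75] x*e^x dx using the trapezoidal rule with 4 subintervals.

f(x) = x*e^x
a = 1.75, b = 3.75, n = 4
h = (b - a)/n = 0.500000

Trapezoidal rule: (h/2)[f(x₀) + 2f(x₁) + 2f(x₂) + ... + f(xₙ)]

x_0 = 1.7500, f(x_0) = 10.070555, coefficient = 1
x_1 = 2.2500, f(x_1) = 21.347406, coefficient = 2
x_2 = 2.7500, f(x_2) = 43.017238, coefficient = 2
x_3 = 3.2500, f(x_3) = 83.818605, coefficient = 2
x_4 = 3.7500, f(x_4) = 159.454058, coefficient = 1

I ≈ (0.500000/2) × 465.891108 = 116.472777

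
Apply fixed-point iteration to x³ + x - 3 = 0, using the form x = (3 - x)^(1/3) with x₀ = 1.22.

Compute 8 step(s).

Equation: x³ + x - 3 = 0
Fixed-point form: x = (3 - x)^(1/3)
x₀ = 1.22

x_1 = g(1.220000) = 1.211918
x_2 = g(1.211918) = 1.213750
x_3 = g(1.213750) = 1.213335
x_4 = g(1.213335) = 1.213429
x_5 = g(1.213429) = 1.213408
x_6 = g(1.213408) = 1.213413
x_7 = g(1.213413) = 1.213411
x_8 = g(1.213411) = 1.213412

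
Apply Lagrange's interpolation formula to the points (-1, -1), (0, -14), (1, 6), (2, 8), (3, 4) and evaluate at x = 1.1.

Lagrange interpolation formula:
P(x) = Σ yᵢ × Lᵢ(x)
where Lᵢ(x) = Π_{j≠i} (x - xⱼ)/(xᵢ - xⱼ)

L_0(1.1) = (1.1 - 0)/(-1 - 0) × (1.1 - 1)/(-1 - 1) × (1.1 - 2)/(-1 - 2) × (1.1 - 3)/(-1 - 3) = 0.007838
L_1(1.1) = (1.1 - (-1))/(0 - (-1)) × (1.1 - 1)/(0 - 1) × (1.1 - 2)/(0 - 2) × (1.1 - 3)/(0 - 3) = -0.059850
L_2(1.1) = (1.1 - (-1))/(1 - (-1)) × (1.1 - 0)/(1 - 0) × (1.1 - 2)/(1 - 2) × (1.1 - 3)/(1 - 3) = 0.987525
L_3(1.1) = (1.1 - (-1))/(2 - (-1)) × (1.1 - 0)/(2 - 0) × (1.1 - 1)/(2 - 1) × (1.1 - 3)/(2 - 3) = 0.073150
L_4(1.1) = (1.1 - (-1))/(3 - (-1)) × (1.1 - 0)/(3 - 0) × (1.1 - 1)/(3 - 1) × (1.1 - 2)/(3 - 2) = -0.008663

P(1.1) = (-1)×L_0(1.1) + (-14)×L_1(1.1) + 6×L_2(1.1) + 8×L_3(1.1) + 4×L_4(1.1)
P(1.1) = 7.305763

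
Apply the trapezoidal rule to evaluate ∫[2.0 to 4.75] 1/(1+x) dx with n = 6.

f(x) = 1/(1+x)
a = 2.0, b = 4.75, n = 6
h = (b - a)/n = 0.458333

Trapezoidal rule: (h/2)[f(x₀) + 2f(x₁) + 2f(x₂) + ... + f(xₙ)]

x_0 = 2.0000, f(x_0) = 0.333333, coefficient = 1
x_1 = 2.4583, f(x_1) = 0.289157, coefficient = 2
x_2 = 2.9167, f(x_2) = 0.255319, coefficient = 2
x_3 = 3.3750, f(x_3) = 0.228571, coefficient = 2
x_4 = 3.8333, f(x_4) = 0.206897, coefficient = 2
x_5 = 4.2917, f(x_5) = 0.188976, coefficient = 2
x_6 = 4.7500, f(x_6) = 0.173913, coefficient = 1

I ≈ (0.458333/2) × 2.845087 = 0.651999
Exact value: 0.650588
Error: 0.001411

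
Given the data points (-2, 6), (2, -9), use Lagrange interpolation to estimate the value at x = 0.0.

Lagrange interpolation formula:
P(x) = Σ yᵢ × Lᵢ(x)
where Lᵢ(x) = Π_{j≠i} (x - xⱼ)/(xᵢ - xⱼ)

L_0(0.0) = (0.0 - 2)/(-2 - 2) = 0.500000
L_1(0.0) = (0.0 - (-2))/(2 - (-2)) = 0.500000

P(0.0) = 6×L_0(0.0) + (-9)×L_1(0.0)
P(0.0) = -1.500000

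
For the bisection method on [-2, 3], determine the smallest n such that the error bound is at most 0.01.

We need (b-a)/2^n ≤ 0.01
(3 - (-2))/2^n ≤ 0.01
5/2^n ≤ 0.01
2^n ≥ 500
n ≥ log₂(500) = 8.97
n ≥ 9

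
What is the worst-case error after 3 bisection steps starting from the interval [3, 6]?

Bisection error bound: |error| ≤ (b-a)/2^n
|error| ≤ (6 - 3)/2^3 = 3/2^3
|error| ≤ 0.3750000000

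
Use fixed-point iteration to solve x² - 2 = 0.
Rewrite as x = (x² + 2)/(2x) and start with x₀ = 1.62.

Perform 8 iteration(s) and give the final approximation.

Equation: x² - 2 = 0
Fixed-point form: x = (x² + 2)/(2x)
x₀ = 1.62

x_1 = g(1.620000) = 1.427284
x_2 = g(1.427284) = 1.414273
x_3 = g(1.414273) = 1.414214
x_4 = g(1.414214) = 1.414214
x_5 = g(1.414214) = 1.414214
x_6 = g(1.414214) = 1.414214
x_7 = g(1.414214) = 1.414214
x_8 = g(1.414214) = 1.414214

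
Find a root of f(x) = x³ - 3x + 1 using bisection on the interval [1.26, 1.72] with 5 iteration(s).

f(x) = x³ - 3x + 1
Initial interval: [1.26, 1.72]

Iteration 1:
  c_1 = (1.260000 + 1.720000)/2 = 1.490000
  f(c_1) = f(1.490000) = -0.162051
  f(a) × f(c) ≥ 0, new interval: [1.490000, 1.720000]
Iteration 2:
  c_2 = (1.490000 + 1.720000)/2 = 1.605000
  f(c_2) = f(1.605000) = 0.319520
  f(a) × f(c) < 0, new interval: [1.490000, 1.605000]
Iteration 3:
  c_3 = (1.490000 + 1.605000)/2 = 1.547500
  f(c_3) = f(1.547500) = 0.063385
  f(a) × f(c) < 0, new interval: [1.490000, 1.547500]
Iteration 4:
  c_4 = (1.490000 + 1.547500)/2 = 1.518750
  f(c_4) = f(1.518750) = -0.053099
  f(a) × f(c) ≥ 0, new interval: [1.518750, 1.547500]
Iteration 5:
  c_5 = (1.518750 + 1.547500)/2 = 1.533125
  f(c_5) = f(1.533125) = 0.004193
  f(a) × f(c) < 0, new interval: [1.518750, 1.533125]

After 5 iteration(s), the approximation is c_5 = 1.533125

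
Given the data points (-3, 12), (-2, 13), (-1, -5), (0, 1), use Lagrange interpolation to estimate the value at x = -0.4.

Lagrange interpolation formula:
P(x) = Σ yᵢ × Lᵢ(x)
where Lᵢ(x) = Π_{j≠i} (x - xⱼ)/(xᵢ - xⱼ)

L_0(-0.4) = (-0.4 - (-2))/(-3 - (-2)) × (-0.4 - (-1))/(-3 - (-1)) × (-0.4 - 0)/(-3 - 0) = 0.064000
L_1(-0.4) = (-0.4 - (-3))/(-2 - (-3)) × (-0.4 - (-1))/(-2 - (-1)) × (-0.4 - 0)/(-2 - 0) = -0.312000
L_2(-0.4) = (-0.4 - (-3))/(-1 - (-3)) × (-0.4 - (-2))/(-1 - (-2)) × (-0.4 - 0)/(-1 - 0) = 0.832000
L_3(-0.4) = (-0.4 - (-3))/(0 - (-3)) × (-0.4 - (-2))/(0 - (-2)) × (-0.4 - (-1))/(0 - (-1)) = 0.416000

P(-0.4) = 12×L_0(-0.4) + 13×L_1(-0.4) + (-5)×L_2(-0.4) + 1×L_3(-0.4)
P(-0.4) = -7.032000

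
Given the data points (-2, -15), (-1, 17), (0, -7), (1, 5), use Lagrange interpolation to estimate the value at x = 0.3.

Lagrange interpolation formula:
P(x) = Σ yᵢ × Lᵢ(x)
where Lᵢ(x) = Π_{j≠i} (x - xⱼ)/(xᵢ - xⱼ)

L_0(0.3) = (0.3 - (-1))/(-2 - (-1)) × (0.3 - 0)/(-2 - 0) × (0.3 - 1)/(-2 - 1) = 0.045500
L_1(0.3) = (0.3 - (-2))/(-1 - (-2)) × (0.3 - 0)/(-1 - 0) × (0.3 - 1)/(-1 - 1) = -0.241500
L_2(0.3) = (0.3 - (-2))/(0 - (-2)) × (0.3 - (-1))/(0 - (-1)) × (0.3 - 1)/(0 - 1) = 1.046500
L_3(0.3) = (0.3 - (-2))/(1 - (-2)) × (0.3 - (-1))/(1 - (-1)) × (0.3 - 0)/(1 - 0) = 0.149500

P(0.3) = (-15)×L_0(0.3) + 17×L_1(0.3) + (-7)×L_2(0.3) + 5×L_3(0.3)
P(0.3) = -11.366000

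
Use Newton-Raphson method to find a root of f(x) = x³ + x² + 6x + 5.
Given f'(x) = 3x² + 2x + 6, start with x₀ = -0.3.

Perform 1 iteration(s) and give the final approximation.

f(x) = x³ + x² + 6x + 5
f'(x) = 3x² + 2x + 6
x₀ = -0.3

Newton-Raphson formula: x_{n+1} = x_n - f(x_n)/f'(x_n)

Iteration 1:
  f(-0.300000) = 3.263000
  f'(-0.300000) = 5.670000
  x_1 = -0.300000 - 3.263000/5.670000 = -0.875485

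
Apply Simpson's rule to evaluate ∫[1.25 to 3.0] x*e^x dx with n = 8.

f(x) = x*e^x
a = 1.25, b = 3.0, n = 8
h = (b - a)/n = 0.218750

Simpson's rule: (h/3)[f(x₀) + 4f(x₁) + 2f(x₂) + ... + f(xₙ)]

x_0 = 1.2500, f(x_0) = 4.362929, coefficient = 1
x_1 = 1.4688, f(x_1) = 6.379959, coefficient = 4
x_2 = 1.6875, f(x_2) = 9.122539, coefficient = 2
x_3 = 1.9062, f(x_3) = 12.824892, coefficient = 4
x_4 = 2.1250, f(x_4) = 17.792407, coefficient = 2
x_5 = 2.3438, f(x_5) = 24.422436, coefficient = 4
x_6 = 2.5625, f(x_6) = 33.231006, coefficient = 2
x_7 = 2.7812, f(x_7) = 44.887101, coefficient = 4
x_8 = 3.0000, f(x_8) = 60.256611, coefficient = 1

I ≈ (0.218750/3) × 538.968994 = 39.299822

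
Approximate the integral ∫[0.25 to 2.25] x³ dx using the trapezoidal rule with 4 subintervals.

f(x) = x³
a = 0.25, b = 2.25, n = 4
h = (b - a)/n = 0.500000

Trapezoidal rule: (h/2)[f(x₀) + 2f(x₁) + 2f(x₂) + ... + f(xₙ)]

x_0 = 0.2500, f(x_0) = 0.015625, coefficient = 1
x_1 = 0.7500, f(x_1) = 0.421875, coefficient = 2
x_2 = 1.2500, f(x_2) = 1.953125, coefficient = 2
x_3 = 1.7500, f(x_3) = 5.359375, coefficient = 2
x_4 = 2.2500, f(x_4) = 11.390625, coefficient = 1

I ≈ (0.500000/2) × 26.875000 = 6.718750
Exact value: 6.406250
Error: 0.312500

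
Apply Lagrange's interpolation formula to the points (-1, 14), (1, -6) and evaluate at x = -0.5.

Lagrange interpolation formula:
P(x) = Σ yᵢ × Lᵢ(x)
where Lᵢ(x) = Π_{j≠i} (x - xⱼ)/(xᵢ - xⱼ)

L_0(-0.5) = (-0.5 - 1)/(-1 - 1) = 0.750000
L_1(-0.5) = (-0.5 - (-1))/(1 - (-1)) = 0.250000

P(-0.5) = 14×L_0(-0.5) + (-6)×L_1(-0.5)
P(-0.5) = 9.000000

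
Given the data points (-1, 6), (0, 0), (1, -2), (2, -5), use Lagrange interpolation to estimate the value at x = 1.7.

Lagrange interpolation formula:
P(x) = Σ yᵢ × Lᵢ(x)
where Lᵢ(x) = Π_{j≠i} (x - xⱼ)/(xᵢ - xⱼ)

L_0(1.7) = (1.7 - 0)/(-1 - 0) × (1.7 - 1)/(-1 - 1) × (1.7 - 2)/(-1 - 2) = 0.059500
L_1(1.7) = (1.7 - (-1))/(0 - (-1)) × (1.7 - 1)/(0 - 1) × (1.7 - 2)/(0 - 2) = -0.283500
L_2(1.7) = (1.7 - (-1))/(1 - (-1)) × (1.7 - 0)/(1 - 0) × (1.7 - 2)/(1 - 2) = 0.688500
L_3(1.7) = (1.7 - (-1))/(2 - (-1)) × (1.7 - 0)/(2 - 0) × (1.7 - 1)/(2 - 1) = 0.535500

P(1.7) = 6×L_0(1.7) + 0×L_1(1.7) + (-2)×L_2(1.7) + (-5)×L_3(1.7)
P(1.7) = -3.697500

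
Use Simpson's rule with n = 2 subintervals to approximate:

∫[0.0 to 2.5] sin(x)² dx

f(x) = sin(x)²
a = 0.0, b = 2.5, n = 2
h = (b - a)/n = 1.250000

Simpson's rule: (h/3)[f(x₀) + 4f(x₁) + 2f(x₂) + ... + f(xₙ)]

x_0 = 0.0000, f(x_0) = 0.000000, coefficient = 1
x_1 = 1.2500, f(x_1) = 0.900572, coefficient = 4
x_2 = 2.5000, f(x_2) = 0.358169, coefficient = 1

I ≈ (1.250000/3) × 3.960456 = 1.650190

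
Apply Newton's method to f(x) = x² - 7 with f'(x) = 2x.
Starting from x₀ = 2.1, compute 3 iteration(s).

f(x) = x² - 7
f'(x) = 2x
x₀ = 2.1

Newton-Raphson formula: x_{n+1} = x_n - f(x_n)/f'(x_n)

Iteration 1:
  f(2.100000) = -2.590000
  f'(2.100000) = 4.200000
  x_1 = 2.100000 - (-2.590000)/4.200000 = 2.716667
Iteration 2:
  f(2.716667) = 0.380278
  f'(2.716667) = 5.433333
  x_2 = 2.716667 - 0.380278/5.433333 = 2.646677
Iteration 3:
  f(2.646677) = 0.004899
  f'(2.646677) = 5.293354
  x_3 = 2.646677 - 0.004899/5.293354 = 2.645751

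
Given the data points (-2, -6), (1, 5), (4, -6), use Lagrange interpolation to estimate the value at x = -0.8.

Lagrange interpolation formula:
P(x) = Σ yᵢ × Lᵢ(x)
where Lᵢ(x) = Π_{j≠i} (x - xⱼ)/(xᵢ - xⱼ)

L_0(-0.8) = (-0.8 - 1)/(-2 - 1) × (-0.8 - 4)/(-2 - 4) = 0.480000
L_1(-0.8) = (-0.8 - (-2))/(1 - (-2)) × (-0.8 - 4)/(1 - 4) = 0.640000
L_2(-0.8) = (-0.8 - (-2))/(4 - (-2)) × (-0.8 - 1)/(4 - 1) = -0.120000

P(-0.8) = (-6)×L_0(-0.8) + 5×L_1(-0.8) + (-6)×L_2(-0.8)
P(-0.8) = 1.040000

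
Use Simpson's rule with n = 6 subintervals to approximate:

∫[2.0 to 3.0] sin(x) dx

f(x) = sin(x)
a = 2.0, b = 3.0, n = 6
h = (b - a)/n = 0.166667

Simpson's rule: (h/3)[f(x₀) + 4f(x₁) + 2f(x₂) + ... + f(xₙ)]

x_0 = 2.0000, f(x_0) = 0.909297, coefficient = 1
x_1 = 2.1667, f(x_1) = 0.827660, coefficient = 4
x_2 = 2.3333, f(x_2) = 0.723086, coefficient = 2
x_3 = 2.5000, f(x_3) = 0.598472, coefficient = 4
x_4 = 2.6667, f(x_4) = 0.457273, coefficient = 2
x_5 = 2.8333, f(x_5) = 0.303400, coefficient = 4
x_6 = 3.0000, f(x_6) = 0.141120, coefficient = 1

I ≈ (0.166667/3) × 10.329266 = 0.573848
Exact value: 0.573846
Error: 0.000002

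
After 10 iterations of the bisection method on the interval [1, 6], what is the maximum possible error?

Bisection error bound: |error| ≤ (b-a)/2^n
|error| ≤ (6 - 1)/2^10 = 5/2^10
|error| ≤ 0.0048828125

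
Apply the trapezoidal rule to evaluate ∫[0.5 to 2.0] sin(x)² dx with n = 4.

f(x) = sin(x)²
a = 0.5, b = 2.0, n = 4
h = (b - a)/n = 0.375000

Trapezoidal rule: (h/2)[f(x₀) + 2f(x₁) + 2f(x₂) + ... + f(xₙ)]

x_0 = 0.5000, f(x_0) = 0.229849, coefficient = 1
x_1 = 0.8750, f(x_1) = 0.589123, coefficient = 2
x_2 = 1.2500, f(x_2) = 0.900572, coefficient = 2
x_3 = 1.6250, f(x_3) = 0.997065, coefficient = 2
x_4 = 2.0000, f(x_4) = 0.826822, coefficient = 1

I ≈ (0.375000/2) × 6.030190 = 1.130661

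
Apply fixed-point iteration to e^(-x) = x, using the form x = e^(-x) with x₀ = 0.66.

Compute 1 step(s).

Equation: e^(-x) = x
Fixed-point form: x = e^(-x)
x₀ = 0.66

x_1 = g(0.660000) = 0.516851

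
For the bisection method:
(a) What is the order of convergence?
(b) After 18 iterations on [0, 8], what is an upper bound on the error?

(a) Bisection has linear (order 1) convergence; the error is halved each step.

(b) Error bound = (b-a)/2^n = (8 - 0)/2^{18}
    = 8/2^{18}

(a) 1 (linear); (b) error ≤ 3.05e-05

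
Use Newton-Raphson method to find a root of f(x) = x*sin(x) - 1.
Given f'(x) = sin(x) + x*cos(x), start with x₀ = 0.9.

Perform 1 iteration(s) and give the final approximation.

f(x) = x*sin(x) - 1
f'(x) = sin(x) + x*cos(x)
x₀ = 0.9

Newton-Raphson formula: x_{n+1} = x_n - f(x_n)/f'(x_n)

Iteration 1:
  f(0.900000) = -0.295006
  f'(0.900000) = 1.342776
  x_1 = 0.900000 - (-0.295006)/1.342776 = 1.119698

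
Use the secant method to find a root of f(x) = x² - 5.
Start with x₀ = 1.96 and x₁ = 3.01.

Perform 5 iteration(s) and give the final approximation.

f(x) = x² - 5
x₀ = 1.96, x₁ = 3.01

Secant formula: x_{n+1} = x_n - f(x_n)(x_n - x_{n-1})/(f(x_n) - f(x_{n-1}))

Iteration 1:
  f(1.960000) = -1.158400
  f(3.010000) = 4.060100
  x_2 = 3.010000 - 4.060100×(3.010000 - 1.960000)/(4.060100 - (-1.158400))
       = 2.193078
Iteration 2:
  f(3.010000) = 4.060100
  f(2.193078) = -0.190407
  x_3 = 2.193078 - (-0.190407)×(2.193078 - 3.010000)/(-0.190407 - 4.060100)
       = 2.229674
Iteration 3:
  f(2.193078) = -0.190407
  f(2.229674) = -0.028556
  x_4 = 2.229674 - (-0.028556)×(2.229674 - 2.193078)/(-0.028556 - (-0.190407))
       = 2.236130
Iteration 4:
  f(2.229674) = -0.028556
  f(2.236130) = 0.000278
  x_5 = 2.236130 - 0.000278×(2.236130 - 2.229674)/(0.000278 - (-0.028556))
       = 2.236068
Iteration 5:
  f(2.236130) = 0.000278
  f(2.236068) = 0.000000
  x_6 = 2.236068 - 0.000000×(2.236068 - 2.236130)/(0.000000 - 0.000278)
       = 2.236068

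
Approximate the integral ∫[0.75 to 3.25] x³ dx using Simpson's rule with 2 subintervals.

f(x) = x³
a = 0.75, b = 3.25, n = 2
h = (b - a)/n = 1.250000

Simpson's rule: (h/3)[f(x₀) + 4f(x₁) + 2f(x₂) + ... + f(xₙ)]

x_0 = 0.7500, f(x_0) = 0.421875, coefficient = 1
x_1 = 2.0000, f(x_1) = 8.000000, coefficient = 4
x_2 = 3.2500, f(x_2) = 34.328125, coefficient = 1

I ≈ (1.250000/3) × 66.750000 = 27.812500
Exact value: 27.812500
Error: 0.000000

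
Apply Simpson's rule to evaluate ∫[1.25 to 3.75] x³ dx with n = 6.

f(x) = x³
a = 1.25, b = 3.75, n = 6
h = (b - a)/n = 0.416667

Simpson's rule: (h/3)[f(x₀) + 4f(x₁) + 2f(x₂) + ... + f(xₙ)]

x_0 = 1.2500, f(x_0) = 1.953125, coefficient = 1
x_1 = 1.6667, f(x_1) = 4.629630, coefficient = 4
x_2 = 2.0833, f(x_2) = 9.042245, coefficient = 2
x_3 = 2.5000, f(x_3) = 15.625000, coefficient = 4
x_4 = 2.9167, f(x_4) = 24.811921, coefficient = 2
x_5 = 3.3333, f(x_5) = 37.037037, coefficient = 4
x_6 = 3.7500, f(x_6) = 52.734375, coefficient = 1

I ≈ (0.416667/3) × 351.562500 = 48.828125
Exact value: 48.828125
Error: 0.000000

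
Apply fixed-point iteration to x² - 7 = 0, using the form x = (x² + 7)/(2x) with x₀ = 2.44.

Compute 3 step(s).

Equation: x² - 7 = 0
Fixed-point form: x = (x² + 7)/(2x)
x₀ = 2.44

x_1 = g(2.440000) = 2.654426
x_2 = g(2.654426) = 2.645765
x_3 = g(2.645765) = 2.645751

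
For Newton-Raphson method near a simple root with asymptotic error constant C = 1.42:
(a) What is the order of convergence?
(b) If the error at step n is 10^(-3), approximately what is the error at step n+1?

(a) Newton-Raphson has quadratic (order 2) convergence near simple roots.
    This means |e_{n+1}| ≈ C|e_n|².

(b) With |e_n| = 10^(-3) and C = 1.42:
    |e_{n+1}| ≈ 1.42 × (10^(-3))² = 1.42 × 10^(-6)

(a) 2 (quadratic); (b) |e_{n+1}| ≈ 1.420e-06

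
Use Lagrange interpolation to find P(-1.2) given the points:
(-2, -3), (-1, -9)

Lagrange interpolation formula:
P(x) = Σ yᵢ × Lᵢ(x)
where Lᵢ(x) = Π_{j≠i} (x - xⱼ)/(xᵢ - xⱼ)

L_0(-1.2) = (-1.2 - (-1))/(-2 - (-1)) = 0.200000
L_1(-1.2) = (-1.2 - (-2))/(-1 - (-2)) = 0.800000

P(-1.2) = (-3)×L_0(-1.2) + (-9)×L_1(-1.2)
P(-1.2) = -7.800000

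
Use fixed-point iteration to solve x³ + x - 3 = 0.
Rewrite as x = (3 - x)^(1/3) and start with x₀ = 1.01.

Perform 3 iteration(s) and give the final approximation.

Equation: x³ + x - 3 = 0
Fixed-point form: x = (3 - x)^(1/3)
x₀ = 1.01

x_1 = g(1.010000) = 1.257818
x_2 = g(1.257818) = 1.203274
x_3 = g(1.203274) = 1.215702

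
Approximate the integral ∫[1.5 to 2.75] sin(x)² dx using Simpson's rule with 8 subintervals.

f(x) = sin(x)²
a = 1.5, b = 2.75, n = 8
h = (b - a)/n = 0.156250

Simpson's rule: (h/3)[f(x₀) + 4f(x₁) + 2f(x₂) + ... + f(xₙ)]

x_0 = 1.5000, f(x_0) = 0.994996, coefficient = 1
x_1 = 1.6562, f(x_1) = 0.992715, coefficient = 4
x_2 = 1.8125, f(x_2) = 0.942708, coefficient = 2
x_3 = 1.9688, f(x_3) = 0.849818, coefficient = 4
x_4 = 2.1250, f(x_4) = 0.723044, coefficient = 2
x_5 = 2.2812, f(x_5) = 0.574664, coefficient = 4
x_6 = 2.4375, f(x_6) = 0.419052, coefficient = 2
x_7 = 2.5938, f(x_7) = 0.271281, coefficient = 4
x_8 = 2.7500, f(x_8) = 0.145665, coefficient = 1

I ≈ (0.156250/3) × 16.064187 = 0.836676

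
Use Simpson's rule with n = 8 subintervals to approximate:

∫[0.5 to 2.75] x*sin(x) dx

f(x) = x*sin(x)
a = 0.5, b = 2.75, n = 8
h = (b - a)/n = 0.281250

Simpson's rule: (h/3)[f(x₀) + 4f(x₁) + 2f(x₂) + ... + f(xₙ)]

x_0 = 0.5000, f(x_0) = 0.239713, coefficient = 1
x_1 = 0.7812, f(x_1) = 0.550131, coefficient = 4
x_2 = 1.0625, f(x_2) = 0.928173, coefficient = 2
x_3 = 1.3438, f(x_3) = 1.309263, coefficient = 4
x_4 = 1.6250, f(x_4) = 1.622613, coefficient = 2
x_5 = 1.9062, f(x_5) = 1.799998, coefficient = 4
x_6 = 2.1875, f(x_6) = 1.784539, coefficient = 2
x_7 = 2.4688, f(x_7) = 1.538554, coefficient = 4
x_8 = 2.7500, f(x_8) = 1.049568, coefficient = 1

I ≈ (0.281250/3) × 30.751714 = 2.882973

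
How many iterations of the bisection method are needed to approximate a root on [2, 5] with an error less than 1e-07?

We need (b-a)/2^n ≤ 1e-07
(5 - 2)/2^n ≤ 1e-07
3/2^n ≤ 1e-07
2^n ≥ 30000000
n ≥ log₂(30000000) = 24.84
n ≥ 25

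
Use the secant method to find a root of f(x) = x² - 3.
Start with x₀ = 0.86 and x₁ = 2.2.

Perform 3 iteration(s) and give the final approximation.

f(x) = x² - 3
x₀ = 0.86, x₁ = 2.2

Secant formula: x_{n+1} = x_n - f(x_n)(x_n - x_{n-1})/(f(x_n) - f(x_{n-1}))

Iteration 1:
  f(0.860000) = -2.260400
  f(2.200000) = 1.840000
  x_2 = 2.200000 - 1.840000×(2.200000 - 0.860000)/(1.840000 - (-2.260400))
       = 1.598693
Iteration 2:
  f(2.200000) = 1.840000
  f(1.598693) = -0.444181
  x_3 = 1.598693 - (-0.444181)×(1.598693 - 2.200000)/(-0.444181 - 1.840000)
       = 1.715623
Iteration 3:
  f(1.598693) = -0.444181
  f(1.715623) = -0.056638
  x_4 = 1.715623 - (-0.056638)×(1.715623 - 1.598693)/(-0.056638 - (-0.444181))
       = 1.732712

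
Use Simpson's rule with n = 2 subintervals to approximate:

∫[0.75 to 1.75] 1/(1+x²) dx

f(x) = 1/(1+x²)
a = 0.75, b = 1.75, n = 2
h = (b - a)/n = 0.500000

Simpson's rule: (h/3)[f(x₀) + 4f(x₁) + 2f(x₂) + ... + f(xₙ)]

x_0 = 0.7500, f(x_0) = 0.640000, coefficient = 1
x_1 = 1.2500, f(x_1) = 0.390244, coefficient = 4
x_2 = 1.7500, f(x_2) = 0.246154, coefficient = 1

I ≈ (0.500000/3) × 2.447129 = 0.407855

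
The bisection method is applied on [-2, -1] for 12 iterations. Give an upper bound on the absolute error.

Bisection error bound: |error| ≤ (b-a)/2^n
|error| ≤ (-1 - (-2))/2^12 = 1/2^12
|error| ≤ 0.0002441406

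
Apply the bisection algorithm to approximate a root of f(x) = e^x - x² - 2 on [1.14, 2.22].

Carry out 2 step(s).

f(x) = e^x - x² - 2
Initial interval: [1.14, 2.22]

Iteration 1:
  c_1 = (1.140000 + 2.220000)/2 = 1.680000
  f(c_1) = f(1.680000) = 0.543156
  f(a) × f(c) < 0, new interval: [1.140000, 1.680000]
Iteration 2:
  c_2 = (1.140000 + 1.680000)/2 = 1.410000
  f(c_2) = f(1.410000) = 0.107855
  f(a) × f(c) < 0, new interval: [1.140000, 1.410000]

After 2 iteration(s), the approximation is c_2 = 1.410000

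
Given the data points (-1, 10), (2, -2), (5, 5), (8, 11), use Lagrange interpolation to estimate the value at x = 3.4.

Lagrange interpolation formula:
P(x) = Σ yᵢ × Lᵢ(x)
where Lᵢ(x) = Π_{j≠i} (x - xⱼ)/(xᵢ - xⱼ)

L_0(3.4) = (3.4 - 2)/(-1 - 2) × (3.4 - 5)/(-1 - 5) × (3.4 - 8)/(-1 - 8) = -0.063605
L_1(3.4) = (3.4 - (-1))/(2 - (-1)) × (3.4 - 5)/(2 - 5) × (3.4 - 8)/(2 - 8) = 0.599704
L_2(3.4) = (3.4 - (-1))/(5 - (-1)) × (3.4 - 2)/(5 - 2) × (3.4 - 8)/(5 - 8) = 0.524741
L_3(3.4) = (3.4 - (-1))/(8 - (-1)) × (3.4 - 2)/(8 - 2) × (3.4 - 5)/(8 - 5) = -0.060840

P(3.4) = 10×L_0(3.4) + (-2)×L_1(3.4) + 5×L_2(3.4) + 11×L_3(3.4)
P(3.4) = 0.119012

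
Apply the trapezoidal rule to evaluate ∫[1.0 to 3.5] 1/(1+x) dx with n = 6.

f(x) = 1/(1+x)
a = 1.0, b = 3.5, n = 6
h = (b - a)/n = 0.416667

Trapezoidal rule: (h/2)[f(x₀) + 2f(x₁) + 2f(x₂) + ... + f(xₙ)]

x_0 = 1.0000, f(x_0) = 0.500000, coefficient = 1
x_1 = 1.4167, f(x_1) = 0.413793, coefficient = 2
x_2 = 1.8333, f(x_2) = 0.352941, coefficient = 2
x_3 = 2.2500, f(x_3) = 0.307692, coefficient = 2
x_4 = 2.6667, f(x_4) = 0.272727, coefficient = 2
x_5 = 3.0833, f(x_5) = 0.244898, coefficient = 2
x_6 = 3.5000, f(x_6) = 0.222222, coefficient = 1

I ≈ (0.416667/2) × 3.906326 = 0.813818
Exact value: 0.810930
Error: 0.002888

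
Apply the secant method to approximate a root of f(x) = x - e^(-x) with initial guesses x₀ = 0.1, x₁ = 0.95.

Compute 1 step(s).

f(x) = x - e^(-x)
x₀ = 0.1, x₁ = 0.95

Secant formula: x_{n+1} = x_n - f(x_n)(x_n - x_{n-1})/(f(x_n) - f(x_{n-1}))

Iteration 1:
  f(0.100000) = -0.804837
  f(0.950000) = 0.563259
  x_2 = 0.950000 - 0.563259×(0.950000 - 0.100000)/(0.563259 - (-0.804837))
       = 0.600046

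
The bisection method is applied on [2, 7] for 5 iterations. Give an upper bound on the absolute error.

Bisection error bound: |error| ≤ (b-a)/2^n
|error| ≤ (7 - 2)/2^5 = 5/2^5
|error| ≤ 0.1562500000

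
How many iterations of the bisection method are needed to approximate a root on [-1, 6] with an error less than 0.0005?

We need (b-a)/2^n ≤ 0.0005
(6 - (-1))/2^n ≤ 0.0005
7/2^n ≤ 0.0005
2^n ≥ 14000
n ≥ log₂(14000) = 13.77
n ≥ 14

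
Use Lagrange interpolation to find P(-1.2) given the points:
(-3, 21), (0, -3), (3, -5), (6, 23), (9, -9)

Lagrange interpolation formula:
P(x) = Σ yᵢ × Lᵢ(x)
where Lᵢ(x) = Π_{j≠i} (x - xⱼ)/(xᵢ - xⱼ)

L_0(-1.2) = (-1.2 - 0)/(-3 - 0) × (-1.2 - 3)/(-3 - 3) × (-1.2 - 6)/(-3 - 6) × (-1.2 - 9)/(-3 - 9) = 0.190400
L_1(-1.2) = (-1.2 - (-3))/(0 - (-3)) × (-1.2 - 3)/(0 - 3) × (-1.2 - 6)/(0 - 6) × (-1.2 - 9)/(0 - 9) = 1.142400
L_2(-1.2) = (-1.2 - (-3))/(3 - (-3)) × (-1.2 - 0)/(3 - 0) × (-1.2 - 6)/(3 - 6) × (-1.2 - 9)/(3 - 9) = -0.489600
L_3(-1.2) = (-1.2 - (-3))/(6 - (-3)) × (-1.2 - 0)/(6 - 0) × (-1.2 - 3)/(6 - 3) × (-1.2 - 9)/(6 - 9) = 0.190400
L_4(-1.2) = (-1.2 - (-3))/(9 - (-3)) × (-1.2 - 0)/(9 - 0) × (-1.2 - 3)/(9 - 3) × (-1.2 - 6)/(9 - 6) = -0.033600

P(-1.2) = 21×L_0(-1.2) + (-3)×L_1(-1.2) + (-5)×L_2(-1.2) + 23×L_3(-1.2) + (-9)×L_4(-1.2)
P(-1.2) = 7.700800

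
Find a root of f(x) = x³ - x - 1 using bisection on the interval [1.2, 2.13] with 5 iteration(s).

f(x) = x³ - x - 1
Initial interval: [1.2, 2.13]

Iteration 1:
  c_1 = (1.200000 + 2.130000)/2 = 1.665000
  f(c_1) = f(1.665000) = 1.950755
  f(a) × f(c) < 0, new interval: [1.200000, 1.665000]
Iteration 2:
  c_2 = (1.200000 + 1.665000)/2 = 1.432500
  f(c_2) = f(1.432500) = 0.507071
  f(a) × f(c) < 0, new interval: [1.200000, 1.432500]
Iteration 3:
  c_3 = (1.200000 + 1.432500)/2 = 1.316250
  f(c_3) = f(1.316250) = -0.035828
  f(a) × f(c) ≥ 0, new interval: [1.316250, 1.432500]
Iteration 4:
  c_4 = (1.316250 + 1.432500)/2 = 1.374375
  f(c_4) = f(1.374375) = 0.221691
  f(a) × f(c) < 0, new interval: [1.316250, 1.374375]
Iteration 5:
  c_5 = (1.316250 + 1.374375)/2 = 1.345313
  f(c_5) = f(1.345313) = 0.089522
  f(a) × f(c) < 0, new interval: [1.316250, 1.345313]

After 5 iteration(s), the approximation is c_5 = 1.345313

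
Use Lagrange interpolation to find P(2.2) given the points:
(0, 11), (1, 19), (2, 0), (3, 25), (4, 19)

Lagrange interpolation formula:
P(x) = Σ yᵢ × Lᵢ(x)
where Lᵢ(x) = Π_{j≠i} (x - xⱼ)/(xᵢ - xⱼ)

L_0(2.2) = (2.2 - 1)/(0 - 1) × (2.2 - 2)/(0 - 2) × (2.2 - 3)/(0 - 3) × (2.2 - 4)/(0 - 4) = 0.014400
L_1(2.2) = (2.2 - 0)/(1 - 0) × (2.2 - 2)/(1 - 2) × (2.2 - 3)/(1 - 3) × (2.2 - 4)/(1 - 4) = -0.105600
L_2(2.2) = (2.2 - 0)/(2 - 0) × (2.2 - 1)/(2 - 1) × (2.2 - 3)/(2 - 3) × (2.2 - 4)/(2 - 4) = 0.950400
L_3(2.2) = (2.2 - 0)/(3 - 0) × (2.2 - 1)/(3 - 1) × (2.2 - 2)/(3 - 2) × (2.2 - 4)/(3 - 4) = 0.158400
L_4(2.2) = (2.2 - 0)/(4 - 0) × (2.2 - 1)/(4 - 1) × (2.2 - 2)/(4 - 2) × (2.2 - 3)/(4 - 3) = -0.017600

P(2.2) = 11×L_0(2.2) + 19×L_1(2.2) + 0×L_2(2.2) + 25×L_3(2.2) + 19×L_4(2.2)
P(2.2) = 1.777600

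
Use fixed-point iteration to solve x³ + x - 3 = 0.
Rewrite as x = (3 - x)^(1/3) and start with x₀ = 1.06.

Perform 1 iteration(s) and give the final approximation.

Equation: x³ + x - 3 = 0
Fixed-point form: x = (3 - x)^(1/3)
x₀ = 1.06

x_1 = g(1.060000) = 1.247194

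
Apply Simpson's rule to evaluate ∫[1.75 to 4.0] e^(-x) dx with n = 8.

f(x) = e^(-x)
a = 1.75, b = 4.0, n = 8
h = (b - a)/n = 0.281250

Simpson's rule: (h/3)[f(x₀) + 4f(x₁) + 2f(x₂) + ... + f(xₙ)]

x_0 = 1.7500, f(x_0) = 0.173774, coefficient = 1
x_1 = 2.0312, f(x_1) = 0.131171, coefficient = 4
x_2 = 2.3125, f(x_2) = 0.099013, coefficient = 2
x_3 = 2.5938, f(x_3) = 0.074739, coefficient = 4
x_4 = 2.8750, f(x_4) = 0.056416, coefficient = 2
x_5 = 3.1562, f(x_5) = 0.042585, coefficient = 4
x_6 = 3.4375, f(x_6) = 0.032145, coefficient = 2
x_7 = 3.7188, f(x_7) = 0.024264, coefficient = 4
x_8 = 4.0000, f(x_8) = 0.018316, coefficient = 1

I ≈ (0.281250/3) × 1.658279 = 0.155464
Exact value: 0.155458
Error: 0.000005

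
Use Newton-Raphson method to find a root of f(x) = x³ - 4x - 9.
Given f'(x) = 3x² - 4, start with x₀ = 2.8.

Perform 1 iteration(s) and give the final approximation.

f(x) = x³ - 4x - 9
f'(x) = 3x² - 4
x₀ = 2.8

Newton-Raphson formula: x_{n+1} = x_n - f(x_n)/f'(x_n)

Iteration 1:
  f(2.800000) = 1.752000
  f'(2.800000) = 19.520000
  x_1 = 2.800000 - 1.752000/19.520000 = 2.710246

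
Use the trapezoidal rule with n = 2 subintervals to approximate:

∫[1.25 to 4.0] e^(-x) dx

f(x) = e^(-x)
a = 1.25, b = 4.0, n = 2
h = (b - a)/n = 1.375000

Trapezoidal rule: (h/2)[f(x₀) + 2f(x₁) + 2f(x₂) + ... + f(xₙ)]

x_0 = 1.2500, f(x_0) = 0.286505, coefficient = 1
x_1 = 2.6250, f(x_1) = 0.072440, coefficient = 2
x_2 = 4.0000, f(x_2) = 0.018316, coefficient = 1

I ≈ (1.375000/2) × 0.449700 = 0.309169
Exact value: 0.268189
Error: 0.040980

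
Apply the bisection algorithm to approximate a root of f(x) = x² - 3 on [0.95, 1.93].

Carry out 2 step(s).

f(x) = x² - 3
Initial interval: [0.95, 1.93]

Iteration 1:
  c_1 = (0.950000 + 1.930000)/2 = 1.440000
  f(c_1) = f(1.440000) = -0.926400
  f(a) × f(c) ≥ 0, new interval: [1.440000, 1.930000]
Iteration 2:
  c_2 = (1.440000 + 1.930000)/2 = 1.685000
  f(c_2) = f(1.685000) = -0.160775
  f(a) × f(c) ≥ 0, new interval: [1.685000, 1.930000]

After 2 iteration(s), the approximation is c_2 = 1.685000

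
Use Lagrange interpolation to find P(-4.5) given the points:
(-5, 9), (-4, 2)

Lagrange interpolation formula:
P(x) = Σ yᵢ × Lᵢ(x)
where Lᵢ(x) = Π_{j≠i} (x - xⱼ)/(xᵢ - xⱼ)

L_0(-4.5) = (-4.5 - (-4))/(-5 - (-4)) = 0.500000
L_1(-4.5) = (-4.5 - (-5))/(-4 - (-5)) = 0.500000

P(-4.5) = 9×L_0(-4.5) + 2×L_1(-4.5)
P(-4.5) = 5.500000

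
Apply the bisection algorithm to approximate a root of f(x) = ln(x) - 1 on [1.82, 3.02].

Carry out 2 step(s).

f(x) = ln(x) - 1
Initial interval: [1.82, 3.02]

Iteration 1:
  c_1 = (1.820000 + 3.020000)/2 = 2.420000
  f(c_1) = f(2.420000) = -0.116232
  f(a) × f(c) ≥ 0, new interval: [2.420000, 3.020000]
Iteration 2:
  c_2 = (2.420000 + 3.020000)/2 = 2.720000
  f(c_2) = f(2.720000) = 0.000632
  f(a) × f(c) < 0, new interval: [2.420000, 2.720000]

After 2 iteration(s), the approximation is c_2 = 2.720000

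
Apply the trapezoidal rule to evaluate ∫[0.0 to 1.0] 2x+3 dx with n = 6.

f(x) = 2x+3
a = 0.0, b = 1.0, n = 6
h = (b - a)/n = 0.166667

Trapezoidal rule: (h/2)[f(x₀) + 2f(x₁) + 2f(x₂) + ... + f(xₙ)]

x_0 = 0.0000, f(x_0) = 3.000000, coefficient = 1
x_1 = 0.1667, f(x_1) = 3.333333, coefficient = 2
x_2 = 0.3333, f(x_2) = 3.666667, coefficient = 2
x_3 = 0.5000, f(x_3) = 4.000000, coefficient = 2
x_4 = 0.6667, f(x_4) = 4.333333, coefficient = 2
x_5 = 0.8333, f(x_5) = 4.666667, coefficient = 2
x_6 = 1.0000, f(x_6) = 5.000000, coefficient = 1

I ≈ (0.166667/2) × 48.000000 = 4.000000
Exact value: 4.000000
Error: 0.000000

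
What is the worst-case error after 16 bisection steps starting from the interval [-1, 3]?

Bisection error bound: |error| ≤ (b-a)/2^n
|error| ≤ (3 - (-1))/2^16 = 4/2^16
|error| ≤ 0.0000610352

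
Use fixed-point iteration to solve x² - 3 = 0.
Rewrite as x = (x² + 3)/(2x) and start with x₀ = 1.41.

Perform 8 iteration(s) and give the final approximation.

Equation: x² - 3 = 0
Fixed-point form: x = (x² + 3)/(2x)
x₀ = 1.41

x_1 = g(1.410000) = 1.768830
x_2 = g(1.768830) = 1.732433
x_3 = g(1.732433) = 1.732051
x_4 = g(1.732051) = 1.732051
x_5 = g(1.732051) = 1.732051
x_6 = g(1.732051) = 1.732051
x_7 = g(1.732051) = 1.732051
x_8 = g(1.732051) = 1.732051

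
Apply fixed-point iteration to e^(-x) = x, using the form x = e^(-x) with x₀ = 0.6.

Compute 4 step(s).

Equation: e^(-x) = x
Fixed-point form: x = e^(-x)
x₀ = 0.6

x_1 = g(0.600000) = 0.548812
x_2 = g(0.548812) = 0.577636
x_3 = g(0.577636) = 0.561224
x_4 = g(0.561224) = 0.570511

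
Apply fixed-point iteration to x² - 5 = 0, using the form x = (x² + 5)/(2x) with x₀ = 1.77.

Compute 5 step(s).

Equation: x² - 5 = 0
Fixed-point form: x = (x² + 5)/(2x)
x₀ = 1.77

x_1 = g(1.770000) = 2.297429
x_2 = g(2.297429) = 2.236887
x_3 = g(2.236887) = 2.236068
x_4 = g(2.236068) = 2.236068
x_5 = g(2.236068) = 2.236068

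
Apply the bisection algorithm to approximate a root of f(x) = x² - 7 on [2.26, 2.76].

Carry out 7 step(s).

f(x) = x² - 7
Initial interval: [2.26, 2.76]

Iteration 1:
  c_1 = (2.260000 + 2.760000)/2 = 2.510000
  f(c_1) = f(2.510000) = -0.699900
  f(a) × f(c) ≥ 0, new interval: [2.510000, 2.760000]
Iteration 2:
  c_2 = (2.510000 + 2.760000)/2 = 2.635000
  f(c_2) = f(2.635000) = -0.056775
  f(a) × f(c) ≥ 0, new interval: [2.635000, 2.760000]
Iteration 3:
  c_3 = (2.635000 + 2.760000)/2 = 2.697500
  f(c_3) = f(2.697500) = 0.276506
  f(a) × f(c) < 0, new interval: [2.635000, 2.697500]
Iteration 4:
  c_4 = (2.635000 + 2.697500)/2 = 2.666250
  f(c_4) = f(2.666250) = 0.108889
  f(a) × f(c) < 0, new interval: [2.635000, 2.666250]
Iteration 5:
  c_5 = (2.635000 + 2.666250)/2 = 2.650625
  f(c_5) = f(2.650625) = 0.025813
  f(a) × f(c) < 0, new interval: [2.635000, 2.650625]
Iteration 6:
  c_6 = (2.635000 + 2.650625)/2 = 2.642812
  f(c_6) = f(2.642812) = -0.015542
  f(a) × f(c) ≥ 0, new interval: [2.642812, 2.650625]
Iteration 7:
  c_7 = (2.642812 + 2.650625)/2 = 2.646719
  f(c_7) = f(2.646719) = 0.005120
  f(a) × f(c) < 0, new interval: [2.642812, 2.646719]

After 7 iteration(s), the approximation is c_7 = 2.646719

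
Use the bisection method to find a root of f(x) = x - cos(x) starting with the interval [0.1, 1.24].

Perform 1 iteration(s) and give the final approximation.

f(x) = x - cos(x)
Initial interval: [0.1, 1.24]

Iteration 1:
  c_1 = (0.100000 + 1.240000)/2 = 0.670000
  f(c_1) = f(0.670000) = -0.113822
  f(a) × f(c) ≥ 0, new interval: [0.670000, 1.240000]

After 1 iteration(s), the approximation is c_1 = 0.670000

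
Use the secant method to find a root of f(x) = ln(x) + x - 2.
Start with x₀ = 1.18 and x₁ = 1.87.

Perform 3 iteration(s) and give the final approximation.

f(x) = ln(x) + x - 2
x₀ = 1.18, x₁ = 1.87

Secant formula: x_{n+1} = x_n - f(x_n)(x_n - x_{n-1})/(f(x_n) - f(x_{n-1}))

Iteration 1:
  f(1.180000) = -0.654486
  f(1.870000) = 0.495938
  x_2 = 1.870000 - 0.495938×(1.870000 - 1.180000)/(0.495938 - (-0.654486))
       = 1.572547
Iteration 2:
  f(1.870000) = 0.495938
  f(1.572547) = 0.025243
  x_3 = 1.572547 - 0.025243×(1.572547 - 1.870000)/(0.025243 - 0.495938)
       = 1.556594
Iteration 3:
  f(1.572547) = 0.025243
  f(1.556594) = -0.000905
  x_4 = 1.556594 - (-0.000905)×(1.556594 - 1.572547)/(-0.000905 - 0.025243)
       = 1.557147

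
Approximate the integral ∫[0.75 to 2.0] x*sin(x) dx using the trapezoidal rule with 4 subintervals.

f(x) = x*sin(x)
a = 0.75, b = 2.0, n = 4
h = (b - a)/n = 0.312500

Trapezoidal rule: (h/2)[f(x₀) + 2f(x₁) + 2f(x₂) + ... + f(xₙ)]

x_0 = 0.7500, f(x_0) = 0.511229, coefficient = 1
x_1 = 1.0625, f(x_1) = 0.928173, coefficient = 2
x_2 = 1.3750, f(x_2) = 1.348728, coefficient = 2
x_3 = 1.6875, f(x_3) = 1.676021, coefficient = 2
x_4 = 2.0000, f(x_4) = 1.818595, coefficient = 1

I ≈ (0.312500/2) × 10.235669 = 1.599323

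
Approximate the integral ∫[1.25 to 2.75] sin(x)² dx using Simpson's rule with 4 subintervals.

f(x) = sin(x)²
a = 1.25, b = 2.75, n = 4
h = (b - a)/n = 0.375000

Simpson's rule: (h/3)[f(x₀) + 4f(x₁) + 2f(x₂) + ... + f(xₙ)]

x_0 = 1.2500, f(x_0) = 0.900572, coefficient = 1
x_1 = 1.6250, f(x_1) = 0.997065, coefficient = 4
x_2 = 2.0000, f(x_2) = 0.826822, coefficient = 2
x_3 = 2.3750, f(x_3) = 0.481199, coefficient = 4
x_4 = 2.7500, f(x_4) = 0.145665, coefficient = 1

I ≈ (0.375000/3) × 8.612936 = 1.076617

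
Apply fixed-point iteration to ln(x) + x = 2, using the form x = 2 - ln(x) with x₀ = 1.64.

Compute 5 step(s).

Equation: ln(x) + x = 2
Fixed-point form: x = 2 - ln(x)
x₀ = 1.64

x_1 = g(1.640000) = 1.505304
x_2 = g(1.505304) = 1.591005
x_3 = g(1.591005) = 1.535634
x_4 = g(1.535634) = 1.571057
x_5 = g(1.571057) = 1.548252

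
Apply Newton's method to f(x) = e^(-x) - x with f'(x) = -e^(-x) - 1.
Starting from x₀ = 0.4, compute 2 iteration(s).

f(x) = e^(-x) - x
f'(x) = -e^(-x) - 1
x₀ = 0.4

Newton-Raphson formula: x_{n+1} = x_n - f(x_n)/f'(x_n)

Iteration 1:
  f(0.400000) = 0.270320
  f'(0.400000) = -1.670320
  x_1 = 0.400000 - 0.270320/(-1.670320) = 0.561837
Iteration 2:
  f(0.561837) = 0.008323
  f'(0.561837) = -1.570161
  x_2 = 0.561837 - 0.008323/(-1.570161) = 0.567138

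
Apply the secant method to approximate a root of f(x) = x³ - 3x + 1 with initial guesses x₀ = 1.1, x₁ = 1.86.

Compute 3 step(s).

f(x) = x³ - 3x + 1
x₀ = 1.1, x₁ = 1.86

Secant formula: x_{n+1} = x_n - f(x_n)(x_n - x_{n-1})/(f(x_n) - f(x_{n-1}))

Iteration 1:
  f(1.100000) = -0.969000
  f(1.860000) = 1.854856
  x_2 = 1.860000 - 1.854856×(1.860000 - 1.100000)/(1.854856 - (-0.969000))
       = 1.360792
Iteration 2:
  f(1.860000) = 1.854856
  f(1.360792) = -0.562522
  x_3 = 1.360792 - (-0.562522)×(1.360792 - 1.860000)/(-0.562522 - 1.854856)
       = 1.476958
Iteration 3:
  f(1.360792) = -0.562522
  f(1.476958) = -0.209032
  x_4 = 1.476958 - (-0.209032)×(1.476958 - 1.360792)/(-0.209032 - (-0.562522))
       = 1.545651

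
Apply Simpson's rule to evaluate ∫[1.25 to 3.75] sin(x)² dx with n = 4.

f(x) = sin(x)²
a = 1.25, b = 3.75, n = 4
h = (b - a)/n = 0.625000

Simpson's rule: (h/3)[f(x₀) + 4f(x₁) + 2f(x₂) + ... + f(xₙ)]

x_0 = 1.2500, f(x_0) = 0.900572, coefficient = 1
x_1 = 1.8750, f(x_1) = 0.910280, coefficient = 4
x_2 = 2.5000, f(x_2) = 0.358169, coefficient = 2
x_3 = 3.1250, f(x_3) = 0.000275, coefficient = 4
x_4 = 3.7500, f(x_4) = 0.326682, coefficient = 1

I ≈ (0.625000/3) × 5.585812 = 1.163711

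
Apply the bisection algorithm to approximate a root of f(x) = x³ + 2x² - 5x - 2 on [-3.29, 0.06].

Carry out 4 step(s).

f(x) = x³ + 2x² - 5x - 2
Initial interval: [-3.29, 0.06]

Iteration 1:
  c_1 = (-3.290000 + 0.060000)/2 = -1.615000
  f(c_1) = f(-1.615000) = 7.079167
  f(a) × f(c) ≥ 0, new interval: [-1.615000, 0.060000]
Iteration 2:
  c_2 = (-1.615000 + 0.060000)/2 = -0.777500
  f(c_2) = f(-0.777500) = 2.626509
  f(a) × f(c) ≥ 0, new interval: [-0.777500, 0.060000]
Iteration 3:
  c_3 = (-0.777500 + 0.060000)/2 = -0.358750
  f(c_3) = f(-0.358750) = 0.004981
  f(a) × f(c) ≥ 0, new interval: [-0.358750, 0.060000]
Iteration 4:
  c_4 = (-0.358750 + 0.060000)/2 = -0.149375
  f(c_4) = f(-0.149375) = -1.211832
  f(a) × f(c) < 0, new interval: [-0.358750, -0.149375]

After 4 iteration(s), the approximation is c_4 = -0.149375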